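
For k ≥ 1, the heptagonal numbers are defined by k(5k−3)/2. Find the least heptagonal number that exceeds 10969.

11122

Solve n(5n−3)/2 > 10969 for integer n.
The largest n with value ≤ 10969 is 66 (since 10791 ≤ 10969 < 11122), so the first above is n = 67, value 11122.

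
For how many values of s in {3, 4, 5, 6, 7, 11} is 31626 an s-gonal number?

2

s = 3: P(3, 251) = 31626. ✓
s = 4: P(4, 177) = 31329 and P(4, 178) = 31684; 31626 is not s-gonal.
s = 5: P(5, 145) = 31465 and P(5, 146) = 31901; 31626 is not s-gonal.
s = 6: P(6, 126) = 31626. ✓
s = 7: P(7, 112) = 31192 and P(7, 113) = 31753; 31626 is not s-gonal.
s = 11: P(11, 84) = 31458 and P(11, 85) = 32215; 31626 is not s-gonal.
Hits: s ∈ {3, 6} → 2.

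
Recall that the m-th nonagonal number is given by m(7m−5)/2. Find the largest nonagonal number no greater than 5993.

Solve n(7n−5)/2 ≤ 5993 for integer n.
n = 41 gives 5781 ≤ 5993, while n = 42 gives 6069 > 5993; so the answer is 5781.

5781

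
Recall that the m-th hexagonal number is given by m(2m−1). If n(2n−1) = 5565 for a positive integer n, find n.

53

Set n(2n−1) = 5565, giving 2n² − n − 5565 = 0.
So n = (1 + 211) / 4 = 212/4 = 53.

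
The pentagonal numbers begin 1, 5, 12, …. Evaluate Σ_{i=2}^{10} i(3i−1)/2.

549

Σ i(3i−1)/2 = (3Σi² − Σi) / 2 over i = 2..10.
Σi = 55 − 1 = 54 and Σi² = 385 − 1 = 384.
(3·384 − 1·54) / 2 = 1098/2 = 549.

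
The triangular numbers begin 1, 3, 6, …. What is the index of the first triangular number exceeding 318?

25

Solve n(n+1)/2 > 318 for integer n.
The largest n with value ≤ 318 is 24 (since 300 ≤ 318 < 325), so the first above is n = 25, value 325.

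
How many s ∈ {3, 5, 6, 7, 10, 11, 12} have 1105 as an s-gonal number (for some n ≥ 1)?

s = 3: P(3, 46) = 1081 and P(3, 47) = 1128; 1105 is not s-gonal.
s = 5: P(5, 27) = 1080 and P(5, 28) = 1162; 1105 is not s-gonal.
s = 6: P(6, 23) = 1035 and P(6, 24) = 1128; 1105 is not s-gonal.
s = 7: P(7, 21) = 1071 and P(7, 22) = 1177; 1105 is not s-gonal.
s = 10: P(10, 17) = 1105. ✓
s = 11: P(11, 16) = 1096 and P(11, 17) = 1241; 1105 is not s-gonal.
s = 12: P(12, 15) = 1065 and P(12, 16) = 1216; 1105 is not s-gonal.
Hits: s ∈ {10} → 1.

1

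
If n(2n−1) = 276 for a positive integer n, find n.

12

Set n(2n−1) = 276, giving 2n² − n − 276 = 0.
The discriminant is 1 + 8·276 = 2209, and √2209 = 47.
So n = (1 + 47) / 4 = 48/4 = 12.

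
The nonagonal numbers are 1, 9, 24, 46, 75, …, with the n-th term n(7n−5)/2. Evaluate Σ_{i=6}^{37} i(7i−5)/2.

Σ i(7i−5)/2 = (7Σi² − 5Σi) / 2 over i = 6..37.
Σi = 703 − 15 = 688 and Σi² = 17575 − 55 = 17520.
(7·17520 − 5·688) / 2 = 119200/2 = 59600.

59600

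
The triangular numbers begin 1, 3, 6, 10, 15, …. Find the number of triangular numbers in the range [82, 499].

The n-th triangular number is n(n+1)/2.
Smallest index with value ≥ 82: n = 13 (giving 91).
Largest index with value ≤ 499: n = 31 (giving 496).
Indices 13 through 31: 19 terms.

19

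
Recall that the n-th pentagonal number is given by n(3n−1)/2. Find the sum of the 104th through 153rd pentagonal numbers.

Σ i(3i−1)/2 = (3Σi² − Σi) / 2 over i = 104..153.
Σi = 11781 − 5356 = 6425 and Σi² = 1205589 − 369564 = 836025.
(3·836025 − 1·6425) / 2 = 2501650/2 = 1250825.

1250825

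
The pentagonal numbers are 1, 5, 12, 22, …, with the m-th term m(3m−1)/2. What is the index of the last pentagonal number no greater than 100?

8

Solve n(3n−1)/2 ≤ 100 for integer n.
n = 8 gives 92 ≤ 100, while n = 9 gives 117 > 100; so the answer is index 8.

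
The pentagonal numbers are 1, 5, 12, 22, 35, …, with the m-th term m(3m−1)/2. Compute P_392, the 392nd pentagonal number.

230300

The 392nd pentagonal number is n(3n−1)/2 with n = 392.
392·(3·392 − 1)/2 = 392·1175/2 = 230300.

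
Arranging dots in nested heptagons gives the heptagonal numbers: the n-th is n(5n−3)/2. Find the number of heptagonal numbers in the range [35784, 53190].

27

The n-th heptagonal number is n(5n−3)/2.
Smallest index with value ≥ 35784: n = 120 (giving 35820).
Largest index with value ≤ 53190: n = 146 (giving 53071).
Indices 120 through 146: 27 terms.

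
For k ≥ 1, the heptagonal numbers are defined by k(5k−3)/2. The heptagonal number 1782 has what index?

27

Set n(5n−3)/2 = 1782, giving 5n² − 3n − 3564 = 0.
The discriminant is 9 + 40·1782 = 71289, and √71289 = 267.
So n = (3 + 267) / 10 = 270/10 = 27.
Check: 27·(5·27 − 3)/2 = 1782. ✓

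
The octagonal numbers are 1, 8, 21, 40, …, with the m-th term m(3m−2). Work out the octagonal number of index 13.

481

The 13th octagonal number is n(3n−2) with n = 13.
13·(3·13 − 2) = 13·37 = 481.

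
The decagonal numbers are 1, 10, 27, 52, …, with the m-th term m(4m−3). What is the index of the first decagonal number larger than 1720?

22

Solve n(4n−3) > 1720 for integer n.
The largest n with value ≤ 1720 is 21 (since 1701 ≤ 1720 < 1870), so the first above is n = 22, value 1870.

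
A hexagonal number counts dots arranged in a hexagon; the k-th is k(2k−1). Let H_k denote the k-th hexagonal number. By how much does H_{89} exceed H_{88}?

353

Consecutive hexagonal numbers differ by 4n − 3: here 4·89 − 3 = 353.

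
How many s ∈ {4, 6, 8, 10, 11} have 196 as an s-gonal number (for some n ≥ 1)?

2

s = 4: P(4, 14) = 196. ✓
s = 6: P(6, 10) = 190 and P(6, 11) = 231; 196 is not s-gonal.
s = 8: P(8, 8) = 176 and P(8, 9) = 225; 196 is not s-gonal.
s = 10: P(10, 7) = 175 and P(10, 8) = 232; 196 is not s-gonal.
s = 11: P(11, 7) = 196. ✓
Hits: s ∈ {4, 11} → 2.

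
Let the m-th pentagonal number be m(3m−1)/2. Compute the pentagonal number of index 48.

3432

48·(3·48 − 1)/2 = 48·143/2 = 3432.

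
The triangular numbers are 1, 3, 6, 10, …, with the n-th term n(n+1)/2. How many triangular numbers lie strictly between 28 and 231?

The n-th triangular number is n(n+1)/2.
Smallest index with value > 28: n = 8 (giving 36).
Largest index with value < 231: n = 20 (giving 210).
Indices 8 through 20: 13 terms.

13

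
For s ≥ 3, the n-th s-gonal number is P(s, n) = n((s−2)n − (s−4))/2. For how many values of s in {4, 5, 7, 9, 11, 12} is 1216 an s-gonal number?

2

s = 4: P(4, 34) = 1156 and P(4, 35) = 1225; 1216 is not s-gonal.
s = 5: P(5, 28) = 1162 and P(5, 29) = 1247; 1216 is not s-gonal.
s = 7: P(7, 22) = 1177 and P(7, 23) = 1288; 1216 is not s-gonal.
s = 9: P(9, 19) = 1216. ✓
s = 11: P(11, 16) = 1096 and P(11, 17) = 1241; 1216 is not s-gonal.
s = 12: P(12, 16) = 1216. ✓
Hits: s ∈ {9, 12} → 2.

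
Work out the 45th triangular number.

1035

The 45th triangular number is n(n+1)/2 with n = 45.
45·46/2 = 2070/2 = 1035.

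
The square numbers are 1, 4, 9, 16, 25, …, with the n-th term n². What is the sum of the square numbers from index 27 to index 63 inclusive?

79143

Σ_{i=27}^{63} i² = 85344 − 6201 = 79143.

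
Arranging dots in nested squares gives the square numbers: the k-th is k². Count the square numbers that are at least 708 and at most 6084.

The n-th square number is n².
Smallest index with value ≥ 708: n = 27 (giving 729).
Largest index with value ≤ 6084: n = 78 (giving 6084).
Indices 27 through 78: 52 terms.

52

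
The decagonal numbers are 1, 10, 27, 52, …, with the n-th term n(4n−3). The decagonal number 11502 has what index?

Set n(4n−3) = 11502, giving 4n² − 3n − 11502 = 0.
The discriminant is 9 + 16·11502 = 184041, and √184041 = 429.
So n = (3 + 429) / 8 = 432/8 = 54.
Check: 54·(4·54 − 3) = 11502. ✓

54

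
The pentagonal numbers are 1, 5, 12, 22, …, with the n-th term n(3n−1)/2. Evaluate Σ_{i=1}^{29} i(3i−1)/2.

Σ i(3i−1)/2 = (3Σi² − Σi) / 2 over i = 1..29.
Σi = 435 and Σi² = 8555.
(3·8555 − 1·435) / 2 = 25230/2 = 12615.

12615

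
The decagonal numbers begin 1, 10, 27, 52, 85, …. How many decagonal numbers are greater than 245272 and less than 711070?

The n-th decagonal number is n(4n−3).
Smallest index with value > 245272: n = 249 (giving 247257).
Largest index with value < 711070: n = 421 (giving 707701).
Indices 249 through 421: 173 terms.

173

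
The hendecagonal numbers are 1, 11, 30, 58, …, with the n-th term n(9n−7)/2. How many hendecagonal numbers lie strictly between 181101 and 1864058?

442

The n-th hendecagonal number is n(9n−7)/2.
Smallest index with value > 181101: n = 202 (giving 182911).
Largest index with value < 1864058: n = 643 (giving 1858270).
Indices 202 through 643: 442 terms.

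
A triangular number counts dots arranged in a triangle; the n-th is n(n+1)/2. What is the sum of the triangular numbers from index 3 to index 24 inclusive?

2596

Σ i(i+1)/2 = (Σi² + Σi) / 2 over i = 3..24.
Σi = 300 − 3 = 297 and Σi² = 4900 − 5 = 4895.
(1·4895 + 1·297) / 2 = 5192/2 = 2596.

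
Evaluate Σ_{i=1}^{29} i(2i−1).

Σ i(2i−1) = 2Σi² − Σi over i = 1..29.
Σi = 435 and Σi² = 8555.
2·8555 − 1·435 = 16675.

16675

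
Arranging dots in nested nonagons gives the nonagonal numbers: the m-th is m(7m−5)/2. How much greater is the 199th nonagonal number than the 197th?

2767

199·(7·199 − 5)/2 = 138106 and 197·(7·197 − 5)/2 = 135339.
Difference: 138106 − 135339 = 2767.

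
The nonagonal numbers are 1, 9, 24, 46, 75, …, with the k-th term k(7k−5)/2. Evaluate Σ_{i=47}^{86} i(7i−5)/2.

631120

Σ i(7i−5)/2 = (7Σi² − 5Σi) / 2 over i = 47..86.
Σi = 3741 − 1081 = 2660 and Σi² = 215731 − 33511 = 182220.
(7·182220 − 5·2660) / 2 = 1262240/2 = 631120.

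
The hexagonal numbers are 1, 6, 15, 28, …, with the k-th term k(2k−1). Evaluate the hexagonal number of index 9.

153

9·(2·9 − 1) = 9·17 = 153.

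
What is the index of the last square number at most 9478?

97

Solve n² ≤ 9478 for integer n.
n = 97 gives 9409 ≤ 9478, while n = 98 gives 9604 > 9478; so the answer is index 97.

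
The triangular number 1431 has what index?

Set n(n+1)/2 = 1431, giving n² + n − 2862 = 0.
So n = (-1 + 107) / 2 = 106/2 = 53.
Check: 53·54/2 = 1431. ✓

53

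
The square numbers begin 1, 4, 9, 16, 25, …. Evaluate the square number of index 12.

144

The 12th square number is n² with n = 12.
12² = 144.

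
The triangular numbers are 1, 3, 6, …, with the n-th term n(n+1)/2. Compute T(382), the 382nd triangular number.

The 382nd triangular number is n(n+1)/2 with n = 382.
382·383/2 = 146306/2 = 73153.

73153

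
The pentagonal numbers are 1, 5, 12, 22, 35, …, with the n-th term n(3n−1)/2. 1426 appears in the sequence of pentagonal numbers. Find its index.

31

Set n(3n−1)/2 = 1426, giving 3n² − n − 2852 = 0.
The discriminant is 1 + 24·1426 = 34225, and √34225 = 185.
So n = (1 + 185) / 6 = 186/6 = 31.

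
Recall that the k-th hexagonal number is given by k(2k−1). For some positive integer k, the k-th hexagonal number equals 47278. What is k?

Set n(2n−1) = 47278, giving 2n² − n − 47278 = 0.
So n = (1 + 615) / 4 = 616/4 = 154.

154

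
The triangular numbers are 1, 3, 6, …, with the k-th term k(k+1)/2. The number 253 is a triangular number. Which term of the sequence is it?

Set n(n+1)/2 = 253, giving n² + n − 506 = 0.
The discriminant is 1 + 8·253 = 2025, and √2025 = 45.
So n = (-1 + 45) / 2 = 44/2 = 22.
Check: 22·23/2 = 253. ✓

22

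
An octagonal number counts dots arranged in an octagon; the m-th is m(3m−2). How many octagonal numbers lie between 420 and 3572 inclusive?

The n-th octagonal number is n(3n−2).
Smallest index with value ≥ 420: n = 13 (giving 481).
Largest index with value ≤ 3572: n = 34 (giving 3400).
Indices 13 through 34: 22 terms.

22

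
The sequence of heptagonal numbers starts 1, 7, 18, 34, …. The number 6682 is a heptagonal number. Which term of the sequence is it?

Set n(5n−3)/2 = 6682, giving 5n² − 3n − 13364 = 0.
The discriminant is 9 + 40·6682 = 267289, and √267289 = 517.
So n = (3 + 517) / 10 = 520/10 = 52.

52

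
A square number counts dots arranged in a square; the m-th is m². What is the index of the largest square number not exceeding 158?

12

Solve n² ≤ 158 for integer n.
n = 12 gives 144 ≤ 158, while n = 13 gives 169 > 158; so the answer is index 12.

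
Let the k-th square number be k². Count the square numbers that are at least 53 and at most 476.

The n-th square number is n².
Smallest index with value ≥ 53: n = 8 (giving 64).
Largest index with value ≤ 476: n = 21 (giving 441).
Indices 8 through 21: 14 terms.

14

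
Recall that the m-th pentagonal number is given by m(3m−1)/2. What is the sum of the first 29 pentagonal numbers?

12615

Σ i(3i−1)/2 = (3Σi² − Σi) / 2 over i = 1..29.
Σi = 435 and Σi² = 8555.
(3·8555 − 1·435) / 2 = 25230/2 = 12615.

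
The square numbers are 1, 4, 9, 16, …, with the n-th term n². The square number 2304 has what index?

We need n² = 2304, so n = √2304 = 48.

48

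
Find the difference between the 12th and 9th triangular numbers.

12·13/2 = 78 and 9·10/2 = 45.
Difference: 78 − 45 = 33.

33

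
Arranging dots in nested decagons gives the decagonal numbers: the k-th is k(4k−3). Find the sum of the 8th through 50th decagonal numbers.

167399

Σ i(4i−3) = 4Σi² − 3Σi over i = 8..50.
Σi = 1275 − 28 = 1247 and Σi² = 42925 − 140 = 42785.
4·42785 − 3·1247 = 167399.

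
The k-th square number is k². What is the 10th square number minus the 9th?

19

n² − (n−1)² = 2n − 1, so 10² − 9² = 2·10 − 1 = 19.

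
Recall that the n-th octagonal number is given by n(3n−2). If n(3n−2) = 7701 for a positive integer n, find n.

Set n(3n−2) = 7701, giving 3n² − 2n − 7701 = 0.
The discriminant is 4 + 12·7701 = 92416, and √92416 = 304.
So n = (2 + 304) / 6 = 306/6 = 51.

51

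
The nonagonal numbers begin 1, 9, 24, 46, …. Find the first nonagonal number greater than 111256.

Solve n(7n−5)/2 > 111256 for integer n.
The largest n with value ≤ 111256 is 178 (since 110449 ≤ 111256 < 111696), so the first above is n = 179, value 111696.

111696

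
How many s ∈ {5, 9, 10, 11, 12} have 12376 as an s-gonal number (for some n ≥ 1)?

2

s = 5: P(5, 91) = 12376. ✓
s = 9: P(9, 59) = 12036 and P(9, 60) = 12450; 12376 is not s-gonal.
s = 10: P(10, 56) = 12376. ✓
s = 11: P(11, 52) = 11986 and P(11, 53) = 12455; 12376 is not s-gonal.
s = 12: P(12, 50) = 12300 and P(12, 51) = 12801; 12376 is not s-gonal.
Hits: s ∈ {5, 10} → 2.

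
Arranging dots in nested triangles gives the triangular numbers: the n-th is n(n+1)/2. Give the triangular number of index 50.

1275

The 50th triangular number is n(n+1)/2 with n = 50.
50·51/2 = 2550/2 = 1275.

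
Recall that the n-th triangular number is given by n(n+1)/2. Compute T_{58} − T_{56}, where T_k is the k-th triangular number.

115

58·59/2 = 1711 and 56·57/2 = 1596.
Difference: 1711 − 1596 = 115.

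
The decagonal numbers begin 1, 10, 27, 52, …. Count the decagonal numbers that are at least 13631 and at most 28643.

26

The n-th decagonal number is n(4n−3).
Smallest index with value ≥ 13631: n = 59 (giving 13747).
Largest index with value ≤ 28643: n = 84 (giving 27972).
Indices 59 through 84: 26 terms.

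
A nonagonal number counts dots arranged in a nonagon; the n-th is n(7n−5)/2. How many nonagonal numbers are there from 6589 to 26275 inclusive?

44

The n-th nonagonal number is n(7n−5)/2.
Smallest index with value ≥ 6589: n = 44 (giving 6666).
Largest index with value ≤ 26275: n = 87 (giving 26274).
Indices 44 through 87: 44 terms.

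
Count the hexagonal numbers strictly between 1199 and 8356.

40

The n-th hexagonal number is n(2n−1).
Smallest index with value > 1199: n = 25 (giving 1225).
Largest index with value < 8356: n = 64 (giving 8128).
Indices 25 through 64: 40 terms.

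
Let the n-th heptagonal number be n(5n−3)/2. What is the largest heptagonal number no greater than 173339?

Solve n(5n−3)/2 ≤ 173339 for integer n.
n = 263 gives 172528 ≤ 173339, while n = 264 gives 173844 > 173339; so the answer is 172528.

172528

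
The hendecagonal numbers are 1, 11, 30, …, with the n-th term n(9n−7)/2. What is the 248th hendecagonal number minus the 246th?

4439

248·(9·248 − 7)/2 = 275900 and 246·(9·246 − 7)/2 = 271461.
Difference: 275900 − 271461 = 4439.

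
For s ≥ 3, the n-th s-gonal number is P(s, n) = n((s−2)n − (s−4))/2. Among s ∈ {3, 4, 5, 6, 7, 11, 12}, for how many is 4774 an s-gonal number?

s = 3: P(3, 97) = 4753 and P(3, 98) = 4851; 4774 is not s-gonal.
s = 4: P(4, 69) = 4761 and P(4, 70) = 4900; 4774 is not s-gonal.
s = 5: P(5, 56) = 4676 and P(5, 57) = 4845; 4774 is not s-gonal.
s = 6: P(6, 49) = 4753 and P(6, 50) = 4950; 4774 is not s-gonal.
s = 7: P(7, 44) = 4774. ✓
s = 11: P(11, 32) = 4496 and P(11, 33) = 4785; 4774 is not s-gonal.
s = 12: P(12, 31) = 4681 and P(12, 32) = 4992; 4774 is not s-gonal.
Hits: s ∈ {7} → 1.

1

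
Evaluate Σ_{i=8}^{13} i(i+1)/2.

371

Σ i(i+1)/2 = (Σi² + Σi) / 2 over i = 8..13.
Σi = 91 − 28 = 63 and Σi² = 819 − 140 = 679.
(1·679 + 1·63) / 2 = 742/2 = 371.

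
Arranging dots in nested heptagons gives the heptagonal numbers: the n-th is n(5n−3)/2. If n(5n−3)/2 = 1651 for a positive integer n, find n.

26

Set n(5n−3)/2 = 1651, giving 5n² − 3n − 3302 = 0.
The discriminant is 9 + 40·1651 = 66049, and √66049 = 257.
So n = (3 + 257) / 10 = 260/10 = 26.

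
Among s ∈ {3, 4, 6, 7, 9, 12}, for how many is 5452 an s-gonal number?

1

s = 3: P(3, 103) = 5356 and P(3, 104) = 5460; 5452 is not s-gonal.
s = 4: P(4, 73) = 5329 and P(4, 74) = 5476; 5452 is not s-gonal.
s = 6: P(6, 52) = 5356 and P(6, 53) = 5565; 5452 is not s-gonal.
s = 7: P(7, 47) = 5452. ✓
s = 9: P(9, 39) = 5226 and P(9, 40) = 5500; 5452 is not s-gonal.
s = 12: P(12, 33) = 5313 and P(12, 34) = 5644; 5452 is not s-gonal.
Hits: s ∈ {7} → 1.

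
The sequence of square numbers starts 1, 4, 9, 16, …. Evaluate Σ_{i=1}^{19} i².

2470

Σ_{i=1}^{19} i² = 19·20·39/6 = 2470.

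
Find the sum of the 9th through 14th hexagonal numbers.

Σ i(2i−1) = 2Σi² − Σi over i = 9..14.
Σi = 105 − 36 = 69 and Σi² = 1015 − 204 = 811.
2·811 − 1·69 = 1553.

1553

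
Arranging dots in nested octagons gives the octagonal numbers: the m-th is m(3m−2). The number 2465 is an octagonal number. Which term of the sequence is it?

Set n(3n−2) = 2465, giving 3n² − 2n − 2465 = 0.
The discriminant is 4 + 12·2465 = 29584, and √29584 = 172.
So n = (2 + 172) / 6 = 174/6 = 29.
Check: 29·(3·29 − 2) = 2465. ✓

29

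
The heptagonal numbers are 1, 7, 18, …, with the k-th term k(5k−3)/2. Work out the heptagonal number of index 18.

783

The 18th heptagonal number is n(5n−3)/2 with n = 18.
18·(5·18 − 3)/2 = 18·87/2 = 783.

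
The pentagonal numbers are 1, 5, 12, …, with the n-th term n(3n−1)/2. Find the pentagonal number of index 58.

The 58th pentagonal number is n(3n−1)/2 with n = 58.
58·(3·58 − 1)/2 = 58·173/2 = 5017.

5017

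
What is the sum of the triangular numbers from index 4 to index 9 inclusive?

155

Σ i(i+1)/2 = (Σi² + Σi) / 2 over i = 4..9.
Σi = 45 − 6 = 39 and Σi² = 285 − 14 = 271.
(1·271 + 1·39) / 2 = 310/2 = 155.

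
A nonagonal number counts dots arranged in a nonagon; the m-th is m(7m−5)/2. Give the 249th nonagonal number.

216381

249·(7·249 − 5)/2 = 249·1738/2 = 249·869 = 216381.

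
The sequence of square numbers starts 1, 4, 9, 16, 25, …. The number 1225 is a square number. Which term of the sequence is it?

35

We need n² = 1225, so n = √1225 = 35.
Check: 35² = 1225. ✓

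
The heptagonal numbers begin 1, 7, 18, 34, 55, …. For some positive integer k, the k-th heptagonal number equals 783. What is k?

18

Set n(5n−3)/2 = 783, giving 5n² − 3n − 1566 = 0.
So n = (3 + 177) / 10 = 180/10 = 18.
Check: 18·(5·18 − 3)/2 = 783. ✓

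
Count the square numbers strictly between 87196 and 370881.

The n-th square number is n².
Smallest index with value > 87196: n = 296 (giving 87616).
Largest index with value < 370881: n = 608 (giving 369664).
Indices 296 through 608: 313 terms.

313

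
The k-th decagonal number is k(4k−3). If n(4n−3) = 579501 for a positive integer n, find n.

381

Set n(4n−3) = 579501, giving 4n² − 3n − 579501 = 0.
The discriminant is 9 + 16·579501 = 9272025, and √9272025 = 3045.
So n = (3 + 3045) / 8 = 3048/8 = 381.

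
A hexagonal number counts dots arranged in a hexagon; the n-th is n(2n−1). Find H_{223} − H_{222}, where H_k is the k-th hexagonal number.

889

Consecutive hexagonal numbers differ by 4n − 3: here 4·223 − 3 = 889.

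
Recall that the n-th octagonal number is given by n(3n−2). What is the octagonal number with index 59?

10325

The 59th octagonal number is n(3n−2) with n = 59.
59·(3·59 − 2) = 59·175 = 10325.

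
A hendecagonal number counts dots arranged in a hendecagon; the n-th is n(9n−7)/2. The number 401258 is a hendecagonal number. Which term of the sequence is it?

Set n(9n−7)/2 = 401258, giving 9n² − 7n − 802516 = 0.
So n = (7 + 5375) / 18 = 5382/18 = 299.

299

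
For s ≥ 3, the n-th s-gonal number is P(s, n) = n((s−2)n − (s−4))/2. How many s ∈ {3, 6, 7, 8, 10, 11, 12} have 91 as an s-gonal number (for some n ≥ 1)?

s = 3: P(3, 13) = 91. ✓
s = 6: P(6, 7) = 91. ✓
s = 7: P(7, 6) = 81 and P(7, 7) = 112; 91 is not s-gonal.
s = 8: P(8, 5) = 65 and P(8, 6) = 96; 91 is not s-gonal.
s = 10: P(10, 5) = 85 and P(10, 6) = 126; 91 is not s-gonal.
s = 11: P(11, 4) = 58 and P(11, 5) = 95; 91 is not s-gonal.
s = 12: P(12, 4) = 64 and P(12, 5) = 105; 91 is not s-gonal.
Hits: s ∈ {3, 6} → 2.

2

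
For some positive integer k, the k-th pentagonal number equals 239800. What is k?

Set n(3n−1)/2 = 239800, giving 3n² − n − 479600 = 0.
The discriminant is 1 + 24·239800 = 5755201, and √5755201 = 2399.
So n = (1 + 2399) / 6 = 2400/6 = 400.

400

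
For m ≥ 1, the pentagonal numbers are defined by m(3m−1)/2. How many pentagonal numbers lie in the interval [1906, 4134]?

17

The n-th pentagonal number is n(3n−1)/2.
Smallest index with value ≥ 1906: n = 36 (giving 1926).
Largest index with value ≤ 4134: n = 52 (giving 4030).
Indices 36 through 52: 17 terms.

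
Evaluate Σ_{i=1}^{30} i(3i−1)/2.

13950

Σ i(3i−1)/2 = (3Σi² − Σi) / 2 over i = 1..30.
Σi = 465 and Σi² = 9455.
(3·9455 − 1·465) / 2 = 27900/2 = 13950.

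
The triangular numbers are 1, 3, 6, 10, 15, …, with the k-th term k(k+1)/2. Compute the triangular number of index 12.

12·13/2 = 156/2 = 78.

78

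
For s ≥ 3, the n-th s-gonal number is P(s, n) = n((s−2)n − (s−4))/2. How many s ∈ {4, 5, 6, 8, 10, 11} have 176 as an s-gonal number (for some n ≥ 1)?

2

s = 4: P(4, 13) = 169 and P(4, 14) = 196; 176 is not s-gonal.
s = 5: P(5, 11) = 176. ✓
s = 6: P(6, 9) = 153 and P(6, 10) = 190; 176 is not s-gonal.
s = 8: P(8, 8) = 176. ✓
s = 10: P(10, 7) = 175 and P(10, 8) = 232; 176 is not s-gonal.
s = 11: P(11, 6) = 141 and P(11, 7) = 196; 176 is not s-gonal.
Hits: s ∈ {5, 8} → 2.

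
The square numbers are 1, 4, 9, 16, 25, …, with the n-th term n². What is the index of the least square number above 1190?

35

Solve n² > 1190 for integer n.
The largest n with value ≤ 1190 is 34 (since 1156 ≤ 1190 < 1225), so the first above is n = 35, value 1225.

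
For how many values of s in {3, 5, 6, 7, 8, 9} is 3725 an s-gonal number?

1

s = 3: P(3, 85) = 3655 and P(3, 86) = 3741; 3725 is not s-gonal.
s = 5: P(5, 50) = 3725. ✓
s = 6: P(6, 43) = 3655 and P(6, 44) = 3828; 3725 is not s-gonal.
s = 7: P(7, 38) = 3553 and P(7, 39) = 3744; 3725 is not s-gonal.
s = 8: P(8, 35) = 3605 and P(8, 36) = 3816; 3725 is not s-gonal.
s = 9: P(9, 32) = 3504 and P(9, 33) = 3729; 3725 is not s-gonal.
Hits: s ∈ {5} → 1.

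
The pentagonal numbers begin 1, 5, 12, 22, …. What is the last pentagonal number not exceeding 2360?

2262

Solve n(3n−1)/2 ≤ 2360 for integer n.
n = 39 gives 2262 ≤ 2360, while n = 40 gives 2380 > 2360; so the answer is 2262.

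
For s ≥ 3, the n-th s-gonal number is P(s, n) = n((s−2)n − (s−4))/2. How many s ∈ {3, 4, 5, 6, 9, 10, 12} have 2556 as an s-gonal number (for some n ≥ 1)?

s = 3: P(3, 71) = 2556. ✓
s = 4: P(4, 50) = 2500 and P(4, 51) = 2601; 2556 is not s-gonal.
s = 5: P(5, 41) = 2501 and P(5, 42) = 2625; 2556 is not s-gonal.
s = 6: P(6, 36) = 2556. ✓
s = 9: P(9, 27) = 2484 and P(9, 28) = 2674; 2556 is not s-gonal.
s = 10: P(10, 25) = 2425 and P(10, 26) = 2626; 2556 is not s-gonal.
s = 12: P(12, 23) = 2553 and P(12, 24) = 2784; 2556 is not s-gonal.
Hits: s ∈ {3, 6} → 2.

2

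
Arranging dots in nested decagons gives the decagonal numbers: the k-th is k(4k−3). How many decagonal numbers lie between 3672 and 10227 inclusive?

The n-th decagonal number is n(4n−3).
Smallest index with value ≥ 3672: n = 31 (giving 3751).
Largest index with value ≤ 10227: n = 50 (giving 9850).
Indices 31 through 50: 20 terms.

20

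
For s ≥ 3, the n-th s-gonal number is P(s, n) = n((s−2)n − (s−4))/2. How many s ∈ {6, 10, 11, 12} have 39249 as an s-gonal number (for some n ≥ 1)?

1

s = 6: P(6, 140) = 39060 and P(6, 141) = 39621; 39249 is not s-gonal.
s = 10: P(10, 99) = 38907 and P(10, 100) = 39700; 39249 is not s-gonal.
s = 11: P(11, 93) = 38595 and P(11, 94) = 39433; 39249 is not s-gonal.
s = 12: P(12, 89) = 39249. ✓
Hits: s ∈ {12} → 1.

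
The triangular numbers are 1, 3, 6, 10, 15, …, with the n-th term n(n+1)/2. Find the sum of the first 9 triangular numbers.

Σ i(i+1)/2 = (Σi² + Σi) / 2 over i = 1..9.
Σi = 45 and Σi² = 285.
(1·285 + 1·45) / 2 = 330/2 = 165.

165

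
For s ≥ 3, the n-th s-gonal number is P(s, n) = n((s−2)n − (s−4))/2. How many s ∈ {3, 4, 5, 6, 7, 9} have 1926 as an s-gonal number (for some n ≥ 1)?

1

s = 3: P(3, 61) = 1891 and P(3, 62) = 1953; 1926 is not s-gonal.
s = 4: P(4, 43) = 1849 and P(4, 44) = 1936; 1926 is not s-gonal.
s = 5: P(5, 36) = 1926. ✓
s = 6: P(6, 31) = 1891 and P(6, 32) = 2016; 1926 is not s-gonal.
s = 7: P(7, 28) = 1918 and P(7, 29) = 2059; 1926 is not s-gonal.
s = 9: P(9, 23) = 1794 and P(9, 24) = 1956; 1926 is not s-gonal.
Hits: s ∈ {5} → 1.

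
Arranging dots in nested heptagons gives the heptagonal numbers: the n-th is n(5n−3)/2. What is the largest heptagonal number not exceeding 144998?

Solve n(5n−3)/2 ≤ 144998 for integer n.
n = 241 gives 144841 ≤ 144998, while n = 242 gives 146047 > 144998; so the answer is 144841.

144841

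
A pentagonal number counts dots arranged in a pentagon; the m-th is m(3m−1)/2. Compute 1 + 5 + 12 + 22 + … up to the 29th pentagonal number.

Σ i(3i−1)/2 = (3Σi² − Σi) / 2 over i = 1..29.
Σi = 435 and Σi² = 8555.
(3·8555 − 1·435) / 2 = 25230/2 = 12615.

12615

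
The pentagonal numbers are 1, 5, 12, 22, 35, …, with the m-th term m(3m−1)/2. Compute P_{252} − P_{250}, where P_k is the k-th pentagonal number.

1505

252·(3·252 − 1)/2 = 95130 and 250·(3·250 − 1)/2 = 93625.
Difference: 95130 − 93625 = 1505.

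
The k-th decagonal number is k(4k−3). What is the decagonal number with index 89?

The 89th decagonal number is n(4n−3) with n = 89.
89·(4·89 − 3) = 89·353 = 31417.

31417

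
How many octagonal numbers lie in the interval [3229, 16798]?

The n-th octagonal number is n(3n−2).
Smallest index with value ≥ 3229: n = 34 (giving 3400).
Largest index with value ≤ 16798: n = 75 (giving 16725).
Indices 34 through 75: 42 terms.

42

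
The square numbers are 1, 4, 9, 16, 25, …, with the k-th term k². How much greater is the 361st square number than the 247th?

69312

361² = 130321 and 247² = 61009.
Difference: 130321 − 61009 = 69312.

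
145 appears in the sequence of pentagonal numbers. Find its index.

10

Set n(3n−1)/2 = 145, giving 3n² − n − 290 = 0.
The discriminant is 1 + 24·145 = 3481, and √3481 = 59.
So n = (1 + 59) / 6 = 60/6 = 10.
Check: 10·(3·10 − 1)/2 = 145. ✓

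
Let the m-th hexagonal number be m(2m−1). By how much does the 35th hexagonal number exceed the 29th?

35·(2·35 − 1) = 2415 and 29·(2·29 − 1) = 1653.
Difference: 2415 − 1653 = 762.

762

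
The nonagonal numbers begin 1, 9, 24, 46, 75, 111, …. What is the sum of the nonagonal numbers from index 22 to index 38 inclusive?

53703

Σ i(7i−5)/2 = (7Σi² − 5Σi) / 2 over i = 22..38.
Σi = 741 − 231 = 510 and Σi² = 19019 − 3311 = 15708.
(7·15708 − 5·510) / 2 = 107406/2 = 53703.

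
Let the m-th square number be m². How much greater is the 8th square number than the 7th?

n² − (n−1)² = 2n − 1, so 8² − 7² = 2·8 − 1 = 15.

15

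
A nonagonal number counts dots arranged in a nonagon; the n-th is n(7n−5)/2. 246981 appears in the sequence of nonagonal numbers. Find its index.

Set n(7n−5)/2 = 246981, giving 7n² − 5n − 493962 = 0.
The discriminant is 25 + 56·246981 = 13830961, and √13830961 = 3719.
So n = (5 + 3719) / 14 = 3724/14 = 266.
Check: 266·(7·266 − 5)/2 = 246981. ✓

266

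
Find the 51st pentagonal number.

The 51st pentagonal number is n(3n−1)/2 with n = 51.
51·(3·51 − 1)/2 = 51·152/2 = 51·76 = 3876.

3876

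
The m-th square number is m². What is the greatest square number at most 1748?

1681

Solve n² ≤ 1748 for integer n.
n = 41 gives 1681 ≤ 1748, while n = 42 gives 1764 > 1748; so the answer is 1681.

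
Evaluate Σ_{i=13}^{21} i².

Σ_{i=13}^{21} i² = 3311 − 650 = 2661.

2661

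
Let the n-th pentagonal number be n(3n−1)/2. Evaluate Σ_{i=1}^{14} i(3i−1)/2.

1470

Σ i(3i−1)/2 = (3Σi² − Σi) / 2 over i = 1..14.
Σi = 105 and Σi² = 1015.
(3·1015 − 1·105) / 2 = 2940/2 = 1470.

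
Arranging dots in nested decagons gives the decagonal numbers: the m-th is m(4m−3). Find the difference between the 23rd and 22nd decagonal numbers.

177

Consecutive decagonal numbers differ by 8n − 7: here 8·23 − 7 = 177.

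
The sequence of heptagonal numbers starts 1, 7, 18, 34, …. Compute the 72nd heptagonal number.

12852

The 72nd heptagonal number is n(5n−3)/2 with n = 72.
72·(5·72 − 3)/2 = 72·357/2 = 12852.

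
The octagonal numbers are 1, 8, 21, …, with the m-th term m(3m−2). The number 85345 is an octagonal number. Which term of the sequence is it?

Set n(3n−2) = 85345, giving 3n² − 2n − 85345 = 0.
The discriminant is 4 + 12·85345 = 1024144, and √1024144 = 1012.
So n = (2 + 1012) / 6 = 1014/6 = 169.
Check: 169·(3·169 − 2) = 85345. ✓

169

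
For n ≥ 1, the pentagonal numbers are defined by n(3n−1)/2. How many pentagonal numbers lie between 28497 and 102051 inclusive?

The n-th pentagonal number is n(3n−1)/2.
Smallest index with value ≥ 28497: n = 138 (giving 28497).
Largest index with value ≤ 102051: n = 261 (giving 102051).
Indices 138 through 261: 124 terms.

124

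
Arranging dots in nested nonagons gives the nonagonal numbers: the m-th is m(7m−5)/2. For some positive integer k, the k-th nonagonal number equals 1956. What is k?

24

Set n(7n−5)/2 = 1956, giving 7n² − 5n − 3912 = 0.
So n = (5 + 331) / 14 = 336/14 = 24.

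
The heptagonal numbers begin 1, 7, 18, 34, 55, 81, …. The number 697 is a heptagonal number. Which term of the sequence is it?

17

Set n(5n−3)/2 = 697, giving 5n² − 3n − 1394 = 0.
So n = (3 + 167) / 10 = 170/10 = 17.
Check: 17·(5·17 − 3)/2 = 697. ✓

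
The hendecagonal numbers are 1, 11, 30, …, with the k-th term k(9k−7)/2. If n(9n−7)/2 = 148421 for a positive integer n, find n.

182

Set n(9n−7)/2 = 148421, giving 9n² − 7n − 296842 = 0.
So n = (7 + 3269) / 18 = 3276/18 = 182.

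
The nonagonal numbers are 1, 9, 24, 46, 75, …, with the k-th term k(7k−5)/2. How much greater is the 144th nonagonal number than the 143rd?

Consecutive nonagonal numbers differ by 7n − 6: here 7·144 − 6 = 1002.

1002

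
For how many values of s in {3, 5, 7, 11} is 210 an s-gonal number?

s = 3: P(3, 20) = 210. ✓
s = 5: P(5, 12) = 210. ✓
s = 7: P(7, 9) = 189 and P(7, 10) = 235; 210 is not s-gonal.
s = 11: P(11, 7) = 196 and P(11, 8) = 260; 210 is not s-gonal.
Hits: s ∈ {3, 5} → 2.

2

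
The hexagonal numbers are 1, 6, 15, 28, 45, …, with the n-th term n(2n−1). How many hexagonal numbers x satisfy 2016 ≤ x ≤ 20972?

71

The n-th hexagonal number is n(2n−1).
Smallest index with value ≥ 2016: n = 32 (giving 2016).
Largest index with value ≤ 20972: n = 102 (giving 20706).
Indices 32 through 102: 71 terms.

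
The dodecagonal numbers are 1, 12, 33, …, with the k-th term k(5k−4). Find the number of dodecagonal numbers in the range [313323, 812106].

The n-th dodecagonal number is n(5n−4).
Smallest index with value ≥ 313323: n = 251 (giving 314001).
Largest index with value ≤ 812106: n = 403 (giving 810433).
Indices 251 through 403: 153 terms.

153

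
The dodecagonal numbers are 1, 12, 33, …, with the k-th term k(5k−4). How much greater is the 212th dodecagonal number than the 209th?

6303

212·(5·212 − 4) = 223872 and 209·(5·209 − 4) = 217569.
Difference: 223872 − 217569 = 6303.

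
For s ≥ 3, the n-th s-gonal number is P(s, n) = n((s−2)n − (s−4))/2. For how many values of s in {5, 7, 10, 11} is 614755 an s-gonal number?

s = 5: P(5, 640) = 614080 and P(5, 641) = 616001; 614755 is not s-gonal.
s = 7: P(7, 496) = 614296 and P(7, 497) = 616777; 614755 is not s-gonal.
s = 10: P(10, 392) = 613480 and P(10, 393) = 616617; 614755 is not s-gonal.
s = 11: P(11, 370) = 614755. ✓
Hits: s ∈ {11} → 1.

1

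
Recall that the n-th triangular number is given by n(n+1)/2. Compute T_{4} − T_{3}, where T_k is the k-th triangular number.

Consecutive triangular numbers differ by n: T_{4} − T_{3} = 4.

4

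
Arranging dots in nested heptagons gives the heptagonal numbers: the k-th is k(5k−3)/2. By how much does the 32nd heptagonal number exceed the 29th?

453

32·(5·32 − 3)/2 = 2512 and 29·(5·29 − 3)/2 = 2059.
Difference: 2512 − 2059 = 453.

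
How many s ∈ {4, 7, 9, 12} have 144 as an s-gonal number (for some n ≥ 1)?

s = 4: P(4, 12) = 144. ✓
s = 7: P(7, 7) = 112 and P(7, 8) = 148; 144 is not s-gonal.
s = 9: P(9, 6) = 111 and P(9, 7) = 154; 144 is not s-gonal.
s = 12: P(12, 5) = 105 and P(12, 6) = 156; 144 is not s-gonal.
Hits: s ∈ {4} → 1.

1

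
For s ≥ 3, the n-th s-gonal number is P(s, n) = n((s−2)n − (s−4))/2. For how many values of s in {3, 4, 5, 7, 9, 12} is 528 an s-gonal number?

s = 3: P(3, 32) = 528. ✓
s = 4: P(4, 22) = 484 and P(4, 23) = 529; 528 is not s-gonal.
s = 5: P(5, 18) = 477 and P(5, 19) = 532; 528 is not s-gonal.
s = 7: P(7, 14) = 469 and P(7, 15) = 540; 528 is not s-gonal.
s = 9: P(9, 12) = 474 and P(9, 13) = 559; 528 is not s-gonal.
s = 12: P(12, 10) = 460 and P(12, 11) = 561; 528 is not s-gonal.
Hits: s ∈ {3} → 1.

1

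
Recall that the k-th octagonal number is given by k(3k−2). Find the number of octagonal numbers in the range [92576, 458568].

216

The n-th octagonal number is n(3n−2).
Smallest index with value ≥ 92576: n = 176 (giving 92576).
Largest index with value ≤ 458568: n = 391 (giving 457861).
Indices 176 through 391: 216 terms.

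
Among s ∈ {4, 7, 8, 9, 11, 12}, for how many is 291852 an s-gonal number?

s = 4: P(4, 540) = 291600 and P(4, 541) = 292681; 291852 is not s-gonal.
s = 7: P(7, 341) = 290191 and P(7, 342) = 291897; 291852 is not s-gonal.
s = 8: P(8, 312) = 291408 and P(8, 313) = 293281; 291852 is not s-gonal.
s = 9: P(9, 289) = 291601 and P(9, 290) = 293625; 291852 is not s-gonal.
s = 11: P(11, 255) = 291720 and P(11, 256) = 294016; 291852 is not s-gonal.
s = 12: P(12, 242) = 291852. ✓
Hits: s ∈ {12} → 1.

1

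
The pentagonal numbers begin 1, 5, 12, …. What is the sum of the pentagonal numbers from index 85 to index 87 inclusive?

33156

Σ i(3i−1)/2 = (3Σi² − Σi) / 2 over i = 85..87.
Σi = 3828 − 3570 = 258 and Σi² = 223300 − 201110 = 22190.
(3·22190 − 1·258) / 2 = 66312/2 = 33156.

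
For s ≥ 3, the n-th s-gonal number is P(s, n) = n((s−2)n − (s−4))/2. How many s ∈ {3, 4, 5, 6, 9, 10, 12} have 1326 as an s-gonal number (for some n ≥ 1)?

s = 3: P(3, 51) = 1326. ✓
s = 4: P(4, 36) = 1296 and P(4, 37) = 1369; 1326 is not s-gonal.
s = 5: P(5, 29) = 1247 and P(5, 30) = 1335; 1326 is not s-gonal.
s = 6: P(6, 26) = 1326. ✓
s = 9: P(9, 19) = 1216 and P(9, 20) = 1350; 1326 is not s-gonal.
s = 10: P(10, 18) = 1242 and P(10, 19) = 1387; 1326 is not s-gonal.
s = 12: P(12, 16) = 1216 and P(12, 17) = 1377; 1326 is not s-gonal.
Hits: s ∈ {3, 6} → 2.

2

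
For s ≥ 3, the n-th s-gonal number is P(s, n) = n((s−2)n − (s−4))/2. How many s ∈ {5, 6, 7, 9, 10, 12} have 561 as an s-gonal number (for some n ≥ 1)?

2

s = 5: P(5, 19) = 532 and P(5, 20) = 590; 561 is not s-gonal.
s = 6: P(6, 17) = 561. ✓
s = 7: P(7, 15) = 540 and P(7, 16) = 616; 561 is not s-gonal.
s = 9: P(9, 13) = 559 and P(9, 14) = 651; 561 is not s-gonal.
s = 10: P(10, 12) = 540 and P(10, 13) = 637; 561 is not s-gonal.
s = 12: P(12, 11) = 561. ✓
Hits: s ∈ {6, 12} → 2.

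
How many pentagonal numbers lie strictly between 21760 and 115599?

The n-th pentagonal number is n(3n−1)/2.
Smallest index with value > 21760: n = 121 (giving 21901).
Largest index with value < 115599: n = 277 (giving 114955).
Indices 121 through 277: 157 terms.

157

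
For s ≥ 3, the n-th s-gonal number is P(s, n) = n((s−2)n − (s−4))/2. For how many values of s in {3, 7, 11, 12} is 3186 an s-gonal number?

s = 3: P(3, 79) = 3160 and P(3, 80) = 3240; 3186 is not s-gonal.
s = 7: P(7, 36) = 3186. ✓
s = 11: P(11, 27) = 3186. ✓
s = 12: P(12, 25) = 3025 and P(12, 26) = 3276; 3186 is not s-gonal.
Hits: s ∈ {7, 11} → 2.

2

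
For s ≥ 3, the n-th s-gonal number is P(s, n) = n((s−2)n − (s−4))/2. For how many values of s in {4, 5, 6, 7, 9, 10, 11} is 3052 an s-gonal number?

s = 4: P(4, 55) = 3025 and P(4, 56) = 3136; 3052 is not s-gonal.
s = 5: P(5, 45) = 3015 and P(5, 46) = 3151; 3052 is not s-gonal.
s = 6: P(6, 39) = 3003 and P(6, 40) = 3160; 3052 is not s-gonal.
s = 7: P(7, 35) = 3010 and P(7, 36) = 3186; 3052 is not s-gonal.
s = 9: P(9, 29) = 2871 and P(9, 30) = 3075; 3052 is not s-gonal.
s = 10: P(10, 28) = 3052. ✓
s = 11: P(11, 26) = 2951 and P(11, 27) = 3186; 3052 is not s-gonal.
Hits: s ∈ {10} → 1.

1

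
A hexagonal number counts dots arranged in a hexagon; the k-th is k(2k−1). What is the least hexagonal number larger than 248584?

248865

Solve n(2n−1) > 248584 for integer n.
The largest n with value ≤ 248584 is 352 (since 247456 ≤ 248584 < 248865), so the first above is n = 353, value 248865.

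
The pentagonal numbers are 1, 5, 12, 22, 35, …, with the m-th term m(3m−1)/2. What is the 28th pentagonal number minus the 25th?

237

28·(3·28 − 1)/2 = 1162 and 25·(3·25 − 1)/2 = 925.
Difference: 1162 − 925 = 237.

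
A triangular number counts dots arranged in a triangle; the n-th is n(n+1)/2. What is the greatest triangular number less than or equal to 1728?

Solve n(n+1)/2 ≤ 1728 for integer n.
n = 58 gives 1711 ≤ 1728, while n = 59 gives 1770 > 1728; so the answer is 1711.

1711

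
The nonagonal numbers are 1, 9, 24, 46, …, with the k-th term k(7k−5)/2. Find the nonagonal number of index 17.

The 17th nonagonal number is n(7n−5)/2 with n = 17.
17·(7·17 − 5)/2 = 17·114/2 = 17·57 = 969.

969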